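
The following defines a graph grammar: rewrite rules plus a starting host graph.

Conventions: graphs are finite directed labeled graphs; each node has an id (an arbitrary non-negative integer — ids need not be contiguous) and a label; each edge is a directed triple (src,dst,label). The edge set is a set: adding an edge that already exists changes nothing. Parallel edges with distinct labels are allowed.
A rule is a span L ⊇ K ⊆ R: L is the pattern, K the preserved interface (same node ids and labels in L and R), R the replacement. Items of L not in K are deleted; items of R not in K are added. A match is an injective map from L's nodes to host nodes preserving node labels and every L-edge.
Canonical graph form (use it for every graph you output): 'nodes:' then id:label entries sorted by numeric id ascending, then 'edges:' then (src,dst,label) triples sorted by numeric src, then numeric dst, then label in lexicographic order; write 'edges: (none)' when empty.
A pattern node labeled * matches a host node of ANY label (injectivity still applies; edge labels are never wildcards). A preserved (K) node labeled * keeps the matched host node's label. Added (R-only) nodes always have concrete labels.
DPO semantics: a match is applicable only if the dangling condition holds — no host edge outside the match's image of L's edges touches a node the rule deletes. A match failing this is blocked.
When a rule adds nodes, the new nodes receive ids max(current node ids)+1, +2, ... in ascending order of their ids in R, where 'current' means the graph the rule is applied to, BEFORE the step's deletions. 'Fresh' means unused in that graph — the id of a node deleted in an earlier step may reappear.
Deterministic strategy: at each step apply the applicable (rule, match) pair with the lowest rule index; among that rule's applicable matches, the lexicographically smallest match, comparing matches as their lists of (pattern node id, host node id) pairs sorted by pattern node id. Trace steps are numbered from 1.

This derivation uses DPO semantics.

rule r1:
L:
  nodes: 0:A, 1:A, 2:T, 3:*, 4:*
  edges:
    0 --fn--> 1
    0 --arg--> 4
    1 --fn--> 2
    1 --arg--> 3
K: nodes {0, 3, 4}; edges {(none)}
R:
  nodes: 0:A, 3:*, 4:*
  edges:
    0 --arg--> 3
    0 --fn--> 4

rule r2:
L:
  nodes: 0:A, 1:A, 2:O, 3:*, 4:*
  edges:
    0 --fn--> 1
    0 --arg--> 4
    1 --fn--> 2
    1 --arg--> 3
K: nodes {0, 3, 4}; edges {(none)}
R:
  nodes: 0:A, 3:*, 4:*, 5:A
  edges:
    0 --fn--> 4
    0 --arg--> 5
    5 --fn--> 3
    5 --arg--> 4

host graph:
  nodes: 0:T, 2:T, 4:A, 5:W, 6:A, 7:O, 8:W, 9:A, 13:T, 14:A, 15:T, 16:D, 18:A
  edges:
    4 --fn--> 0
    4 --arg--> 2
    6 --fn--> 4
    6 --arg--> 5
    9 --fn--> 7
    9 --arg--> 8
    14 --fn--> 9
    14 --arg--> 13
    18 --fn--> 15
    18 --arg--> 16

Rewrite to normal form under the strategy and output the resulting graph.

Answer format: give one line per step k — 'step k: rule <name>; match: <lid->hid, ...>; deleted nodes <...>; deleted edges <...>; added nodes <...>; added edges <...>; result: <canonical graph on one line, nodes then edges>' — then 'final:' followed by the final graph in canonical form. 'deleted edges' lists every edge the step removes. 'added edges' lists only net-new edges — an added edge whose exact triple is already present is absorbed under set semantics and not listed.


step 1: rule r1; match: 0->6, 1->4, 2->0, 3->2, 4->5; deleted nodes 0, 4; deleted edges (4,0,fn); (4,2,arg); (6,4,fn); (6,5,arg); added nodes (none); added edges (6,2,arg); (6,5,fn); result: nodes: 2:T, 5:W, 6:A, 7:O, 8:W, 9:A, 13:T, 14:A, 15:T, 16:D, 18:A edges: (6,2,arg); (6,5,fn); (9,7,fn); (9,8,arg); (14,9,fn); (14,13,arg); (18,15,fn); (18,16,arg)
step 2: rule r2; match: 0->14, 1->9, 2->7, 3->8, 4->13; deleted nodes 7, 9; deleted edges (9,7,fn); (9,8,arg); (14,9,fn); (14,13,arg); added nodes 19; added edges (14,13,fn); (14,19,arg); (19,8,fn); (19,13,arg); result: nodes: 2:T, 5:W, 6:A, 8:W, 13:T, 14:A, 15:T, 16:D, 18:A, 19:A edges: (6,2,arg); (6,5,fn); (14,13,fn); (14,19,arg); (18,15,fn); (18,16,arg); (19,8,fn); (19,13,arg)
final:
nodes: 2:T, 5:W, 6:A, 8:W, 13:T, 14:A, 15:T, 16:D, 18:A, 19:A
edges: (6,2,arg); (6,5,fn); (14,13,fn); (14,19,arg); (18,15,fn); (18,16,arg); (19,8,fn); (19,13,arg)


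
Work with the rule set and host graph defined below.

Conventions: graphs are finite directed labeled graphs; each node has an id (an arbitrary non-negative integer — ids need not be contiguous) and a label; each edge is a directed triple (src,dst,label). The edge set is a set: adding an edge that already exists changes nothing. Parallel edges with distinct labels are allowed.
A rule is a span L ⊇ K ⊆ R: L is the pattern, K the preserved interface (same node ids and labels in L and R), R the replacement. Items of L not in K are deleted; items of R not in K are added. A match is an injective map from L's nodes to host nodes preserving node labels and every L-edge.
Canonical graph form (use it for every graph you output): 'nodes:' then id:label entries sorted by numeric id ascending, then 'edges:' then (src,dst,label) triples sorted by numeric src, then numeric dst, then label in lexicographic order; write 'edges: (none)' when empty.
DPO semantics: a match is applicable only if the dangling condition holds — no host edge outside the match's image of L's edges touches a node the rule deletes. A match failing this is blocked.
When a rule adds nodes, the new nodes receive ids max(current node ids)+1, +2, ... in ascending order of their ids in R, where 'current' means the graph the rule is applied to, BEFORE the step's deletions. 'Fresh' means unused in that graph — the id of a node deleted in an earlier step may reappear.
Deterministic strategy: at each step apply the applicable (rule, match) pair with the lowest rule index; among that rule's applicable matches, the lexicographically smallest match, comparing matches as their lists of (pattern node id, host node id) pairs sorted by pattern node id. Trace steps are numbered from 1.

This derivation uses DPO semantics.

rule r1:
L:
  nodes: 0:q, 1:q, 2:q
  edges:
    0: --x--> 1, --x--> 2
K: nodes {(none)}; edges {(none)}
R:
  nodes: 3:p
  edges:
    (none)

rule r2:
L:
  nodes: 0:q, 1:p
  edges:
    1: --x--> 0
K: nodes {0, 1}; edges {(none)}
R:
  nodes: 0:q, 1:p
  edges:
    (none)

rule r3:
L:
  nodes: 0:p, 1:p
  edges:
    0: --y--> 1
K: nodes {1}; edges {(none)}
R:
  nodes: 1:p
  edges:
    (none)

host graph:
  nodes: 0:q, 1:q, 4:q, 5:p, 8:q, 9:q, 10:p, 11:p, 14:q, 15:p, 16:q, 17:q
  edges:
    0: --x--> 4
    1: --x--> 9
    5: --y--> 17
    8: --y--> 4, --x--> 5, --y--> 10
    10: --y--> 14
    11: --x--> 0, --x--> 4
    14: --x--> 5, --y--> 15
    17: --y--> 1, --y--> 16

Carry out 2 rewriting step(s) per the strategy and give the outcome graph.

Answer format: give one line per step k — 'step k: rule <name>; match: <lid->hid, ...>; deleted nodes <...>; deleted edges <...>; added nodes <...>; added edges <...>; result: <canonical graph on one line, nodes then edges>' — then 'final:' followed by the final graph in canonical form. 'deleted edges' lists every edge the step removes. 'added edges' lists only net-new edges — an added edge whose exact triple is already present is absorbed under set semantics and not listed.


step 1: rule r2; match: 0->0, 1->11; deleted nodes (none); deleted edges (11,0,x); added nodes (none); added edges (none); result: nodes: 0:q, 1:q, 4:q, 5:p, 8:q, 9:q, 10:p, 11:p, 14:q, 15:p, 16:q, 17:q edges: (0,4,x); (1,9,x); (5,17,y); (8,4,y); (8,5,x); (8,10,y); (10,14,y); (11,4,x); (14,5,x); (14,15,y); (17,1,y); (17,16,y)
step 2: rule r2; match: 0->4, 1->11; deleted nodes (none); deleted edges (11,4,x); added nodes (none); added edges (none); result: nodes: 0:q, 1:q, 4:q, 5:p, 8:q, 9:q, 10:p, 11:p, 14:q, 15:p, 16:q, 17:q edges: (0,4,x); (1,9,x); (5,17,y); (8,4,y); (8,5,x); (8,10,y); (10,14,y); (14,5,x); (14,15,y); (17,1,y); (17,16,y)
final:
nodes: 0:q, 1:q, 4:q, 5:p, 8:q, 9:q, 10:p, 11:p, 14:q, 15:p, 16:q, 17:q
edges: (0,4,x); (1,9,x); (5,17,y); (8,4,y); (8,5,x); (8,10,y); (10,14,y); (14,5,x); (14,15,y); (17,1,y); (17,16,y)


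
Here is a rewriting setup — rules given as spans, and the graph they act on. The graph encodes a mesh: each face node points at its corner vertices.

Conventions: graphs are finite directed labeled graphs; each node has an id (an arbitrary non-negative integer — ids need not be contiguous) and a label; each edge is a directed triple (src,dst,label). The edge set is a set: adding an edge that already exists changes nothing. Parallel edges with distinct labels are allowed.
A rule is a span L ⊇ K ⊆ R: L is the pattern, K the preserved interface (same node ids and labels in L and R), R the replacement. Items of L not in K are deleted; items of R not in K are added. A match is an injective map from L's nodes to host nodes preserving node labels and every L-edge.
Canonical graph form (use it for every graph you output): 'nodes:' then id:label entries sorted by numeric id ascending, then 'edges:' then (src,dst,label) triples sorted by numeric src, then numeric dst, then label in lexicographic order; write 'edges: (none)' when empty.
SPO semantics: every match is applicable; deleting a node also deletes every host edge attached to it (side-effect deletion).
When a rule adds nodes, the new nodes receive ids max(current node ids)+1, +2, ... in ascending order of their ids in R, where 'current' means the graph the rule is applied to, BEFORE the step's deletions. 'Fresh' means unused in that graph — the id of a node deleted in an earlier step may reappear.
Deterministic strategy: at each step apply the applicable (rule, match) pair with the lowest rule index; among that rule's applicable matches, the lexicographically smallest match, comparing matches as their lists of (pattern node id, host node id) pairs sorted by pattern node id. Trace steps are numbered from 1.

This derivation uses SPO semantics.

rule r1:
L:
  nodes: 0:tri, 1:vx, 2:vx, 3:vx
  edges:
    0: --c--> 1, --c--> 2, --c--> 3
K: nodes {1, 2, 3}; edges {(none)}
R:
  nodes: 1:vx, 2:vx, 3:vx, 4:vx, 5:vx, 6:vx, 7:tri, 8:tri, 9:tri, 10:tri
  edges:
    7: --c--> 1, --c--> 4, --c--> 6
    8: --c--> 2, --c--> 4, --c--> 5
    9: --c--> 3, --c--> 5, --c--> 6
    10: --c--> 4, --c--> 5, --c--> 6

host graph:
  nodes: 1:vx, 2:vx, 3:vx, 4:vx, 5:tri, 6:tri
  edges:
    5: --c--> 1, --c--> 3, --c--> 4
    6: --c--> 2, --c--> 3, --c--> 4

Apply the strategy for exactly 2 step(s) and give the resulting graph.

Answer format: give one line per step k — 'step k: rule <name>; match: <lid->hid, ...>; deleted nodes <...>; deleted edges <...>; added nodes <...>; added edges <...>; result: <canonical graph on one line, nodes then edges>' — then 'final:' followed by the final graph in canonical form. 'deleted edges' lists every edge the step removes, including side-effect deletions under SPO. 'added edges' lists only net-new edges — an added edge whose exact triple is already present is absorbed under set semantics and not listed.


step 1: rule r1; match: 0->5, 1->1, 2->3, 3->4; deleted nodes 5; deleted edges (5,1,c); (5,3,c); (5,4,c); added nodes 7, 8, 9, 10, 11, 12, 13; added edges (10,1,c); (10,7,c); (10,9,c); (11,3,c); (11,7,c); (11,8,c); (12,4,c); (12,8,c); (12,9,c); (13,7,c); (13,8,c); (13,9,c); result: nodes: 1:vx, 2:vx, 3:vx, 4:vx, 6:tri, 7:vx, 8:vx, 9:vx, 10:tri, 11:tri, 12:tri, 13:tri edges: (6,2,c); (6,3,c); (6,4,c); (10,1,c); (10,7,c); (10,9,c); (11,3,c); (11,7,c); (11,8,c); (12,4,c); (12,8,c); (12,9,c); (13,7,c); (13,8,c); (13,9,c)
step 2: rule r1; match: 0->6, 1->2, 2->3, 3->4; deleted nodes 6; deleted edges (6,2,c); (6,3,c); (6,4,c); added nodes 14, 15, 16, 17, 18, 19, 20; added edges (17,2,c); (17,14,c); (17,16,c); (18,3,c); (18,14,c); (18,15,c); (19,4,c); (19,15,c); (19,16,c); (20,14,c); (20,15,c); (20,16,c); result: nodes: 1:vx, 2:vx, 3:vx, 4:vx, 7:vx, 8:vx, 9:vx, 10:tri, 11:tri, 12:tri, 13:tri, 14:vx, 15:vx, 16:vx, 17:tri, 18:tri, 19:tri, 20:tri edges: (10,1,c); (10,7,c); (10,9,c); (11,3,c); (11,7,c); (11,8,c); (12,4,c); (12,8,c); (12,9,c); (13,7,c); (13,8,c); (13,9,c); (17,2,c); (17,14,c); (17,16,c); (18,3,c); (18,14,c); (18,15,c); (19,4,c); (19,15,c); (19,16,c); (20,14,c); (20,15,c); (20,16,c)
final:
nodes: 1:vx, 2:vx, 3:vx, 4:vx, 7:vx, 8:vx, 9:vx, 10:tri, 11:tri, 12:tri, 13:tri, 14:vx, 15:vx, 16:vx, 17:tri, 18:tri, 19:tri, 20:tri
edges: (10,1,c); (10,7,c); (10,9,c); (11,3,c); (11,7,c); (11,8,c); (12,4,c); (12,8,c); (12,9,c); (13,7,c); (13,8,c); (13,9,c); (17,2,c); (17,14,c); (17,16,c); (18,3,c); (18,14,c); (18,15,c); (19,4,c); (19,15,c); (19,16,c); (20,14,c); (20,15,c); (20,16,c)


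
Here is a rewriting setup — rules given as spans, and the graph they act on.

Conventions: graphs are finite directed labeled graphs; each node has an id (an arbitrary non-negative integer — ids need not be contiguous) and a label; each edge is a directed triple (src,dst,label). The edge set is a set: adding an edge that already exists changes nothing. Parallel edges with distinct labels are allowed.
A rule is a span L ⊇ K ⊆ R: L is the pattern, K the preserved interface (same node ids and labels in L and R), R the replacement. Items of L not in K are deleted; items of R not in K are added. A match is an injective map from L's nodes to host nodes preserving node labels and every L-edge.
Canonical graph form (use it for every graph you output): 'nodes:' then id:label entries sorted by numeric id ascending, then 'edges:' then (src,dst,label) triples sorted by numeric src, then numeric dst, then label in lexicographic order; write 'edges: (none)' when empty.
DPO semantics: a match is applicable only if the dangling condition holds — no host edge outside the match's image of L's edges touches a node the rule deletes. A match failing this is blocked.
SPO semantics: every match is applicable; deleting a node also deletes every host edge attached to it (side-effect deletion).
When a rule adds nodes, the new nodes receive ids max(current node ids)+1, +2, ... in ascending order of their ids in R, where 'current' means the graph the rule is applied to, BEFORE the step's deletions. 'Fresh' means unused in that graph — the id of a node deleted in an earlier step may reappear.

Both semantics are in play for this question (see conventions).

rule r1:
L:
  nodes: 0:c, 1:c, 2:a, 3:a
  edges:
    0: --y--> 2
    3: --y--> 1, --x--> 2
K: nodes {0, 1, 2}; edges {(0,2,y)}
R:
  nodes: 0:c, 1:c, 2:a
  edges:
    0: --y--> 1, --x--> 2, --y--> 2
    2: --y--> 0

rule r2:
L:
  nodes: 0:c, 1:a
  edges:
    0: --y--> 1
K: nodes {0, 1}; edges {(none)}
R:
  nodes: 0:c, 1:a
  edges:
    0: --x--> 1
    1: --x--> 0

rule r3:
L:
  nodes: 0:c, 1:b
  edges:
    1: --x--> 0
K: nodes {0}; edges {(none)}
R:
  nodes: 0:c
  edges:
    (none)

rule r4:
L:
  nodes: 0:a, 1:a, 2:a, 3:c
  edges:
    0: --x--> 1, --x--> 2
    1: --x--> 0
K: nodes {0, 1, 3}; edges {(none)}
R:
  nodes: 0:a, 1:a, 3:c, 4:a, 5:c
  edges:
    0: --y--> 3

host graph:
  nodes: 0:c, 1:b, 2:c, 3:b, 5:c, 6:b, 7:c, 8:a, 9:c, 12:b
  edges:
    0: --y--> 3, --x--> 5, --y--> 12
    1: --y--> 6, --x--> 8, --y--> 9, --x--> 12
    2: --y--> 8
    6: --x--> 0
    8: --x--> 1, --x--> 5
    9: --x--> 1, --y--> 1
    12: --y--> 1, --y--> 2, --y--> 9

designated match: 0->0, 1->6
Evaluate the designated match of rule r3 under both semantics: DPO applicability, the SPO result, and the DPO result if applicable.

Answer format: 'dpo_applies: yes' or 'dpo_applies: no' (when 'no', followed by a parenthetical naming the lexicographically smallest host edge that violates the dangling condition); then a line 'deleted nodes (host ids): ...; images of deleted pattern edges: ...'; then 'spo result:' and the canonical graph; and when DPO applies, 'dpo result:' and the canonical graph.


dpo_applies: no
(the rule deletes node 6, which keeps host edge (1,6,y) outside the match image — the dangling condition fails, DPO blocks; SPO proceeds and side-deletes such edges)
deleted nodes (host ids): 6; images of deleted pattern edges: (6,0,x)
spo result:
nodes: 0:c, 1:b, 2:c, 3:b, 5:c, 7:c, 8:a, 9:c, 12:b
edges: (0,3,y); (0,5,x); (0,12,y); (1,8,x); (1,9,y); (1,12,x); (2,8,y); (8,1,x); (8,5,x); (9,1,x); (9,1,y); (12,1,y); (12,2,y); (12,9,y)


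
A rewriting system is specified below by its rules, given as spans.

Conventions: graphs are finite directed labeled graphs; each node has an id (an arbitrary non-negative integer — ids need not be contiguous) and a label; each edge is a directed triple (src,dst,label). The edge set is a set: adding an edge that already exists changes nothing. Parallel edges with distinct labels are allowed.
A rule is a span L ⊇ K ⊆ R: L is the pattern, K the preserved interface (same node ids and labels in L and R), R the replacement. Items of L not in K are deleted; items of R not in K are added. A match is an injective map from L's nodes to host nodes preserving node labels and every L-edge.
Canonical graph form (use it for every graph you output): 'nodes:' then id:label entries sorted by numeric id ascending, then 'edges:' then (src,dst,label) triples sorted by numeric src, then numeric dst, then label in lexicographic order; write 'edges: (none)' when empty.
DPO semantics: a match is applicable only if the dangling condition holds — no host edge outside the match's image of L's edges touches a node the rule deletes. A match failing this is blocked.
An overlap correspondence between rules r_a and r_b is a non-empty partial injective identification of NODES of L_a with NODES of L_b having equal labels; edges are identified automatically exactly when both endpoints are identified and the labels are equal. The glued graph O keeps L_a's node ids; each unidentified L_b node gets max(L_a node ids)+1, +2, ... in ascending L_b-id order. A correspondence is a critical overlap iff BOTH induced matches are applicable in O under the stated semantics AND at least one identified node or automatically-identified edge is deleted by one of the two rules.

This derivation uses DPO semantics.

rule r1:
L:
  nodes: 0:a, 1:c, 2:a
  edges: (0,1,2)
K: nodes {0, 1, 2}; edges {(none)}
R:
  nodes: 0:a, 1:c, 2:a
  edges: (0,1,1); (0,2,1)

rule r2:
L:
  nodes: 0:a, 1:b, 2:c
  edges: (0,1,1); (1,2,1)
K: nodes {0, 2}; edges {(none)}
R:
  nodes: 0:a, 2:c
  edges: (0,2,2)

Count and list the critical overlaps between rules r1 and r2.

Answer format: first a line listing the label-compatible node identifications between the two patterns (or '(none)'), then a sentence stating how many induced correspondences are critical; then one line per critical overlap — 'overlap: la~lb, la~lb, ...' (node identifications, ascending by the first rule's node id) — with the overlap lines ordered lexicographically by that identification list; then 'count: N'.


label-compatible node identifications between L(r1) and L(r2): 0~0, 1~2, 2~0
0 of the induced correspondences are critical overlaps of r1 and r2.
count: 0


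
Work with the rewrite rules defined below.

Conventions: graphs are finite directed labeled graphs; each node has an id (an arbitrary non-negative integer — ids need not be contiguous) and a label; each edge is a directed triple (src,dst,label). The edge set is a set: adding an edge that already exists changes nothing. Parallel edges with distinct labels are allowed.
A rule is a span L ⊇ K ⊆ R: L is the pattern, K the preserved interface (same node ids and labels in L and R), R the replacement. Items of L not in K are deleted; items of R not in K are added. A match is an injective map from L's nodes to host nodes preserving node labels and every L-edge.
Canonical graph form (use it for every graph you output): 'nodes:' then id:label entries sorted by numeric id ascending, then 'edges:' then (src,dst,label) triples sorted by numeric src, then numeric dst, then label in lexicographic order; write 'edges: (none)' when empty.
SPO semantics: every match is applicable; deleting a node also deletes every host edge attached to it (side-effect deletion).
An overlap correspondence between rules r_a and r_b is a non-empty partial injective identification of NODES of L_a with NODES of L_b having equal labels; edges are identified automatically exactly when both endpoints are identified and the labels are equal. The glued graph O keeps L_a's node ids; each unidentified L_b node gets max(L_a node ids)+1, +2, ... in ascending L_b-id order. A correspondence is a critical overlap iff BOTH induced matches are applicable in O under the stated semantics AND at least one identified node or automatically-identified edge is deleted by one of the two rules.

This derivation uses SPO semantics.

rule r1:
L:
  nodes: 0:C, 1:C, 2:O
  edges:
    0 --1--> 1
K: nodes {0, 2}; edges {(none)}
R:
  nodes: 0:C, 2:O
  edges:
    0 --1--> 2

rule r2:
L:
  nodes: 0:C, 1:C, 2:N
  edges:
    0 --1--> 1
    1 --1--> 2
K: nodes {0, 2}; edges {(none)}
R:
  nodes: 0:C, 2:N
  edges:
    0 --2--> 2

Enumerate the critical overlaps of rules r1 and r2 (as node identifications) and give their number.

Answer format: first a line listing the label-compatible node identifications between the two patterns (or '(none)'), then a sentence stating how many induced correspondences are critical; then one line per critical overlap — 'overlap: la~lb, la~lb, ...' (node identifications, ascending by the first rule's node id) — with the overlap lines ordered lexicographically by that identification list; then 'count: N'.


label-compatible node identifications between L(r1) and L(r2): 0~0, 0~1, 1~0, 1~1
5 of the induced correspondences are critical overlaps of r1 and r2.
overlap: 0~0, 1~1
overlap: 0~1
overlap: 0~1, 1~0
overlap: 1~0
overlap: 1~1
count: 5


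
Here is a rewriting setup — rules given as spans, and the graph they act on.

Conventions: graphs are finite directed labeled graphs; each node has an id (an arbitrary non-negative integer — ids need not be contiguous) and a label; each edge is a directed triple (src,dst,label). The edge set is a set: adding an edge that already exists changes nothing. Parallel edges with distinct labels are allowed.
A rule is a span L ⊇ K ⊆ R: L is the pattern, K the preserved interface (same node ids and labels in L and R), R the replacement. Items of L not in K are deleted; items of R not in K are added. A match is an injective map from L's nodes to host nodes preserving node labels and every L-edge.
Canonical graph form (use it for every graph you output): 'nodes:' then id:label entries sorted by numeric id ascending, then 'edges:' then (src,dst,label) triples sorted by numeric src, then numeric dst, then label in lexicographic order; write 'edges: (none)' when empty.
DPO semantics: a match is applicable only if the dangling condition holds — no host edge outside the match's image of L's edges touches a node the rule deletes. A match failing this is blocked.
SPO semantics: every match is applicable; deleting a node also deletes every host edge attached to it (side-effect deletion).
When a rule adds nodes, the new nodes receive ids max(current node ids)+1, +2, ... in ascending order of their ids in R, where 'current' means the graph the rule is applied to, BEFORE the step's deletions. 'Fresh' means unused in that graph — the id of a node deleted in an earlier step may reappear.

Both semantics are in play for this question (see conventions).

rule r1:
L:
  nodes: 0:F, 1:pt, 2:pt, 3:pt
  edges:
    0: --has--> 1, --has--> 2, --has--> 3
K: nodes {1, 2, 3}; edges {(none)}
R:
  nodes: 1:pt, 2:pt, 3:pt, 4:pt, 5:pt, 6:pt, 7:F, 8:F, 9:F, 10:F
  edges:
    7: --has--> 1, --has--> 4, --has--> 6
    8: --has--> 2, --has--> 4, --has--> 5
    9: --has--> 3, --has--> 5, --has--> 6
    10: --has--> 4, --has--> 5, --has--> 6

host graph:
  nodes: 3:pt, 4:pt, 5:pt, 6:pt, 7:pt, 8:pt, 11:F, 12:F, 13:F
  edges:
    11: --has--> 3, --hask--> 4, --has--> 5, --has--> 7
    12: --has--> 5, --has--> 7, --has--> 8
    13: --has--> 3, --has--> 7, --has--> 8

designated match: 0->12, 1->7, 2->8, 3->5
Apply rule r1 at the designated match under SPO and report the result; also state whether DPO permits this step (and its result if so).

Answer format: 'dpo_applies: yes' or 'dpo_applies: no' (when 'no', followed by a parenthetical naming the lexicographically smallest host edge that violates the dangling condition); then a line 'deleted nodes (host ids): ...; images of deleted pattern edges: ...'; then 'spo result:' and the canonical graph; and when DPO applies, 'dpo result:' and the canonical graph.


dpo_applies: yes
deleted nodes (host ids): 12; images of deleted pattern edges: (12,5,has); (12,7,has); (12,8,has)
spo result:
nodes: 3:pt, 4:pt, 5:pt, 6:pt, 7:pt, 8:pt, 11:F, 13:F, 14:pt, 15:pt, 16:pt, 17:F, 18:F, 19:F, 20:F
edges: (11,3,has); (11,4,hask); (11,5,has); (11,7,has); (13,3,has); (13,7,has); (13,8,has); (17,7,has); (17,14,has); (17,16,has); (18,8,has); (18,14,has); (18,15,has); (19,5,has); (19,15,has); (19,16,has); (20,14,has); (20,15,has); (20,16,has)
dpo result:
nodes: 3:pt, 4:pt, 5:pt, 6:pt, 7:pt, 8:pt, 11:F, 13:F, 14:pt, 15:pt, 16:pt, 17:F, 18:F, 19:F, 20:F
edges: (11,3,has); (11,4,hask); (11,5,has); (11,7,has); (13,3,has); (13,7,has); (13,8,has); (17,7,has); (17,14,has); (17,16,has); (18,8,has); (18,14,has); (18,15,has); (19,5,has); (19,15,has); (19,16,has); (20,14,has); (20,15,has); (20,16,has)


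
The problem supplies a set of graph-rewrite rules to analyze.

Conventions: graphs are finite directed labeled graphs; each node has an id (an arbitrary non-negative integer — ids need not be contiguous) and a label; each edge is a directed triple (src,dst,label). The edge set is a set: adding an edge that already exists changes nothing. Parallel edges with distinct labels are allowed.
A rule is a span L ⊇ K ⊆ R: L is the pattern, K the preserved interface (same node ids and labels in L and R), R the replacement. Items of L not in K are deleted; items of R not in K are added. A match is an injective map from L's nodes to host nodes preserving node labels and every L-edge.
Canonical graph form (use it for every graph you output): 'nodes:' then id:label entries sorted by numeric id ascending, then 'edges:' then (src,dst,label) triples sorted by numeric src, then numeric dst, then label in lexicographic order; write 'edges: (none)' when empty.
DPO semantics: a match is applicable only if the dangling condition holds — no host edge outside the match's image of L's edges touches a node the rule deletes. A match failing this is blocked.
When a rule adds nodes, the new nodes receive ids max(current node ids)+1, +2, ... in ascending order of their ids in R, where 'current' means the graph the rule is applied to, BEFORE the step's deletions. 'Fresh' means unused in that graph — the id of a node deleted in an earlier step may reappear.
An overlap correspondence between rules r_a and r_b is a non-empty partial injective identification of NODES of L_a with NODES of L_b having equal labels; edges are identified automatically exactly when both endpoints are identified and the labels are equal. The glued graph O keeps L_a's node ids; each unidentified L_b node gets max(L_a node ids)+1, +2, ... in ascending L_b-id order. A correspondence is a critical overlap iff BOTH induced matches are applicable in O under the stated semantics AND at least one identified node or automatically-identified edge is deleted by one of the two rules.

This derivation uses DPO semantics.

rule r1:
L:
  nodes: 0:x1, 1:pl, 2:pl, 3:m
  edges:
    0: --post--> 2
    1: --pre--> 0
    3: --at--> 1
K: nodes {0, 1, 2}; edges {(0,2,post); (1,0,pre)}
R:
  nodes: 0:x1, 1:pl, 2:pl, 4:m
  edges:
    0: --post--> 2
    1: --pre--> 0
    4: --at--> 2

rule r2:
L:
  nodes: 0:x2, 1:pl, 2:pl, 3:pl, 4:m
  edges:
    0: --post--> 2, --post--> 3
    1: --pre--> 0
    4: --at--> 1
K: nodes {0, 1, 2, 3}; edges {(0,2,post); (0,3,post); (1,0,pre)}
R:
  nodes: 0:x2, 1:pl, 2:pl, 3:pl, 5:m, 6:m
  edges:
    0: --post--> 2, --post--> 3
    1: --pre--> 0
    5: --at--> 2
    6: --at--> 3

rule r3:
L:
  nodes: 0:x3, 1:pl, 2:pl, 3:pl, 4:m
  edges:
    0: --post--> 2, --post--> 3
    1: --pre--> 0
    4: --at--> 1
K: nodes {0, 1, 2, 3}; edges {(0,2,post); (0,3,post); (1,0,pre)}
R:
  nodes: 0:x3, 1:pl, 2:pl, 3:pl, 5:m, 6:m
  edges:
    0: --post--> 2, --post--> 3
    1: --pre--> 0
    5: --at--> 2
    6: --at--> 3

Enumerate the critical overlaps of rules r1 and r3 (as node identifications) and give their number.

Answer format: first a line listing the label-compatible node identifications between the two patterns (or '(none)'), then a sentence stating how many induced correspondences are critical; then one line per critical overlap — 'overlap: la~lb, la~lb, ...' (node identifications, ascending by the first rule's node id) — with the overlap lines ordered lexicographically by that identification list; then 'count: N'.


label-compatible node identifications between L(r1) and L(r3): 1~1, 1~2, 1~3, 2~1, 2~2, 2~3, 3~4
3 of the induced correspondences are critical overlaps of r1 and r3.
overlap: 1~1, 2~2, 3~4
overlap: 1~1, 2~3, 3~4
overlap: 1~1, 3~4
count: 3


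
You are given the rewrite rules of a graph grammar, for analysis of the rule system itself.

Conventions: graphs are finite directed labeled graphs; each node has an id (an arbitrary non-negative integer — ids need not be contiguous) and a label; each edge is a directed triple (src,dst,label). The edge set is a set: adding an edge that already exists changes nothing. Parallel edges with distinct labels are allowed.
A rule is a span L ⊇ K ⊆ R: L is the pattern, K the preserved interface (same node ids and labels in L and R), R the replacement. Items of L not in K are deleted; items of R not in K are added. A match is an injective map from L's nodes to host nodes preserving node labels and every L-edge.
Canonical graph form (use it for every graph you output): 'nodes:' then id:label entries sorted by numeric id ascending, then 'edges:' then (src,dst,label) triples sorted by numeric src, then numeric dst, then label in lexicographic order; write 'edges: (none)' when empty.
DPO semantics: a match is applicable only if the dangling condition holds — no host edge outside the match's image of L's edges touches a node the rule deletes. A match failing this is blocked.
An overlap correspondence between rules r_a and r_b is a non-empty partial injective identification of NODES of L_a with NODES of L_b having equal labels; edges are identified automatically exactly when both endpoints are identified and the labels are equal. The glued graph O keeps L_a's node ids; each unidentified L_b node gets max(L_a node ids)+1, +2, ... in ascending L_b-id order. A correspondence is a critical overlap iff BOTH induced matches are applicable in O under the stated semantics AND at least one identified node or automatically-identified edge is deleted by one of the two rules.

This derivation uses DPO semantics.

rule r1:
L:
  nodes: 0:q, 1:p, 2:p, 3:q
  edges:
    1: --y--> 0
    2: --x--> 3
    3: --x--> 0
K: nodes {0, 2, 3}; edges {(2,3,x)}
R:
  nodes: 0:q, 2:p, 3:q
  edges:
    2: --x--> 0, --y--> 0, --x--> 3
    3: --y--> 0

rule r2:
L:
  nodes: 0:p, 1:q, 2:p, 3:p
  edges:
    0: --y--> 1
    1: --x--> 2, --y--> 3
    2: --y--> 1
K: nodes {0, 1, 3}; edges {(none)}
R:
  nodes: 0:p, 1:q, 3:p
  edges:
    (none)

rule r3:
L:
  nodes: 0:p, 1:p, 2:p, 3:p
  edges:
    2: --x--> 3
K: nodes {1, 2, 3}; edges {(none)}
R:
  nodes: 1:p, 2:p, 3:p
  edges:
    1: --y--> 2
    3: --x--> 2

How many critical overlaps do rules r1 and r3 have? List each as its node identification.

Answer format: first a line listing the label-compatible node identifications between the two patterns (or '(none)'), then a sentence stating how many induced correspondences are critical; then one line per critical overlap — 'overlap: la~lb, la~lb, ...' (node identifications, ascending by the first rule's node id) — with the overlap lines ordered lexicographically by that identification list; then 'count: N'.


label-compatible node identifications between L(r1) and L(r3): 1~0, 1~1, 1~2, 1~3, 2~0, 2~1, 2~2, 2~3
3 of the induced correspondences are critical overlaps of r1 and r3.
overlap: 1~1
overlap: 1~1, 2~2
overlap: 1~1, 2~3
count: 3


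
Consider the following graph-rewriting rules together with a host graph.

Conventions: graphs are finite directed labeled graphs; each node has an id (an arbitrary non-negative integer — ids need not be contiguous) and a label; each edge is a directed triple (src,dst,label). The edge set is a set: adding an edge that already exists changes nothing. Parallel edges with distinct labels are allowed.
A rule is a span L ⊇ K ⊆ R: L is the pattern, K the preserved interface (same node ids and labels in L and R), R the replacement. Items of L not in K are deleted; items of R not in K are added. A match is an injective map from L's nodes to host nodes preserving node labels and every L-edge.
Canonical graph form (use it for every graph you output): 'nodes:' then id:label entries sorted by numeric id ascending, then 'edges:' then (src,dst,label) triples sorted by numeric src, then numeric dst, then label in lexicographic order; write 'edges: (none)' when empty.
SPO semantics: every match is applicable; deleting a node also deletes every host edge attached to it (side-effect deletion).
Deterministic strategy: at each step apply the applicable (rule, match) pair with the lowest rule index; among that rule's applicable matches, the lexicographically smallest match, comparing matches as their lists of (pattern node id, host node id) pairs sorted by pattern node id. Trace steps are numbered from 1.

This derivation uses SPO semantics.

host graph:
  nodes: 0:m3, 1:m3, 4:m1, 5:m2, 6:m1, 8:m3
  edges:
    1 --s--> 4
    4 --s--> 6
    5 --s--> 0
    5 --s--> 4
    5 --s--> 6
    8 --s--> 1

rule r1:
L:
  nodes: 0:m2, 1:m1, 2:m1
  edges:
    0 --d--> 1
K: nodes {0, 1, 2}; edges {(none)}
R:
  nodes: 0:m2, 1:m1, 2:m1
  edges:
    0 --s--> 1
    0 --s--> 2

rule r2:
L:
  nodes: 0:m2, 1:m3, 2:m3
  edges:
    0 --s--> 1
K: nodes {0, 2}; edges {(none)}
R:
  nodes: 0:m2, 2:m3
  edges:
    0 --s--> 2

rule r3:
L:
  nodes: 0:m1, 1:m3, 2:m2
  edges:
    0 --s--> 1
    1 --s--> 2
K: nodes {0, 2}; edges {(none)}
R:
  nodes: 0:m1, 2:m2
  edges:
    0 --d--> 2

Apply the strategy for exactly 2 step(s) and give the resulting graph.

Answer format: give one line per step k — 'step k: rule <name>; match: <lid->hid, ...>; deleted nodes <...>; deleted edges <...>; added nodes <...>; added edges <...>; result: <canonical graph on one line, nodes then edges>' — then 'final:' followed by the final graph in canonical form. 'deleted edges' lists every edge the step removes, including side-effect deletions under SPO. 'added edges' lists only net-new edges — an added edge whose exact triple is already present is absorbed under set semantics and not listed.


step 1: rule r2; match: 0->5, 1->0, 2->1; deleted nodes 0; deleted edges (5,0,s); added nodes (none); added edges (5,1,s); result: nodes: 1:m3, 4:m1, 5:m2, 6:m1, 8:m3 edges: (1,4,s); (4,6,s); (5,1,s); (5,4,s); (5,6,s); (8,1,s)
step 2: rule r2; match: 0->5, 1->1, 2->8; deleted nodes 1; deleted edges (1,4,s); (5,1,s); (8,1,s); added nodes (none); added edges (5,8,s); result: nodes: 4:m1, 5:m2, 6:m1, 8:m3 edges: (4,6,s); (5,4,s); (5,6,s); (5,8,s)
final:
nodes: 4:m1, 5:m2, 6:m1, 8:m3
edges: (4,6,s); (5,4,s); (5,6,s); (5,8,s)


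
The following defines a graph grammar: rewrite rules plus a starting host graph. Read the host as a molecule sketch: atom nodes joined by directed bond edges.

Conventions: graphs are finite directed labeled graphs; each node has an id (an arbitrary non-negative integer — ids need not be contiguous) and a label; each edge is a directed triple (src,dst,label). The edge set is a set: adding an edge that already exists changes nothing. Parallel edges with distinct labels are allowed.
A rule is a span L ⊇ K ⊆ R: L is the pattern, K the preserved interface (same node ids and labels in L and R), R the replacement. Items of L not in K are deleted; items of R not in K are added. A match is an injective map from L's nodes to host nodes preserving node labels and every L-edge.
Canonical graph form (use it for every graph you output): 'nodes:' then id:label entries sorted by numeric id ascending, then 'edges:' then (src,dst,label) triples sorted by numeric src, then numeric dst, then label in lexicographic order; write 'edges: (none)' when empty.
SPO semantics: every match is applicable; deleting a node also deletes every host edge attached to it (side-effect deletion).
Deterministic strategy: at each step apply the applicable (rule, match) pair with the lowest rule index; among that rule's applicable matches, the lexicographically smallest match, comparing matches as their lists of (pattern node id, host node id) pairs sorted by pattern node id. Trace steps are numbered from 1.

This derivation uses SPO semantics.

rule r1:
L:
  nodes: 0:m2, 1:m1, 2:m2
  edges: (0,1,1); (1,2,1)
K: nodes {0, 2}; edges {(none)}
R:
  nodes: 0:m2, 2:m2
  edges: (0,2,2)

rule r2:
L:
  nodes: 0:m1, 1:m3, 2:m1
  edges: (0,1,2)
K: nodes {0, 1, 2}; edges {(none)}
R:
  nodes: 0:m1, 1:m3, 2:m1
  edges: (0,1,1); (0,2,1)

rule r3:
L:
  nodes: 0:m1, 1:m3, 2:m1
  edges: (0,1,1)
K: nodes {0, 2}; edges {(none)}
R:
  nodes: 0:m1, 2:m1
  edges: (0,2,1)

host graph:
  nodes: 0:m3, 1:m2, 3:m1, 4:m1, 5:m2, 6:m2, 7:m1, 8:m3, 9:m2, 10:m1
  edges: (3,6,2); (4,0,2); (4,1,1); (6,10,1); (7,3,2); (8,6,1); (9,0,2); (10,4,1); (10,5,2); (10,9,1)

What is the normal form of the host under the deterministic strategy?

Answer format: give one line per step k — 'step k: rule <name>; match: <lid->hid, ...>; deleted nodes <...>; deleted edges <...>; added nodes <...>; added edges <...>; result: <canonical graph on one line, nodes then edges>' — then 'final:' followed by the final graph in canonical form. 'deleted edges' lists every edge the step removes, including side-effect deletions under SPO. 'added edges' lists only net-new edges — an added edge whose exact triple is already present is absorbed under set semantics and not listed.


step 1: rule r1; match: 0->6, 1->10, 2->9; deleted nodes 10; deleted edges (6,10,1); (10,4,1); (10,5,2); (10,9,1); added nodes (none); added edges (6,9,2); result: nodes: 0:m3, 1:m2, 3:m1, 4:m1, 5:m2, 6:m2, 7:m1, 8:m3, 9:m2 edges: (3,6,2); (4,0,2); (4,1,1); (6,9,2); (7,3,2); (8,6,1); (9,0,2)
step 2: rule r2; match: 0->4, 1->0, 2->3; deleted nodes (none); deleted edges (4,0,2); added nodes (none); added edges (4,0,1); (4,3,1); result: nodes: 0:m3, 1:m2, 3:m1, 4:m1, 5:m2, 6:m2, 7:m1, 8:m3, 9:m2 edges: (3,6,2); (4,0,1); (4,1,1); (4,3,1); (6,9,2); (7,3,2); (8,6,1); (9,0,2)
step 3: rule r3; match: 0->4, 1->0, 2->3; deleted nodes 0; deleted edges (4,0,1); (9,0,2); added nodes (none); added edges (none); result: nodes: 1:m2, 3:m1, 4:m1, 5:m2, 6:m2, 7:m1, 8:m3, 9:m2 edges: (3,6,2); (4,1,1); (4,3,1); (6,9,2); (7,3,2); (8,6,1)
final:
nodes: 1:m2, 3:m1, 4:m1, 5:m2, 6:m2, 7:m1, 8:m3, 9:m2
edges: (3,6,2); (4,1,1); (4,3,1); (6,9,2); (7,3,2); (8,6,1)


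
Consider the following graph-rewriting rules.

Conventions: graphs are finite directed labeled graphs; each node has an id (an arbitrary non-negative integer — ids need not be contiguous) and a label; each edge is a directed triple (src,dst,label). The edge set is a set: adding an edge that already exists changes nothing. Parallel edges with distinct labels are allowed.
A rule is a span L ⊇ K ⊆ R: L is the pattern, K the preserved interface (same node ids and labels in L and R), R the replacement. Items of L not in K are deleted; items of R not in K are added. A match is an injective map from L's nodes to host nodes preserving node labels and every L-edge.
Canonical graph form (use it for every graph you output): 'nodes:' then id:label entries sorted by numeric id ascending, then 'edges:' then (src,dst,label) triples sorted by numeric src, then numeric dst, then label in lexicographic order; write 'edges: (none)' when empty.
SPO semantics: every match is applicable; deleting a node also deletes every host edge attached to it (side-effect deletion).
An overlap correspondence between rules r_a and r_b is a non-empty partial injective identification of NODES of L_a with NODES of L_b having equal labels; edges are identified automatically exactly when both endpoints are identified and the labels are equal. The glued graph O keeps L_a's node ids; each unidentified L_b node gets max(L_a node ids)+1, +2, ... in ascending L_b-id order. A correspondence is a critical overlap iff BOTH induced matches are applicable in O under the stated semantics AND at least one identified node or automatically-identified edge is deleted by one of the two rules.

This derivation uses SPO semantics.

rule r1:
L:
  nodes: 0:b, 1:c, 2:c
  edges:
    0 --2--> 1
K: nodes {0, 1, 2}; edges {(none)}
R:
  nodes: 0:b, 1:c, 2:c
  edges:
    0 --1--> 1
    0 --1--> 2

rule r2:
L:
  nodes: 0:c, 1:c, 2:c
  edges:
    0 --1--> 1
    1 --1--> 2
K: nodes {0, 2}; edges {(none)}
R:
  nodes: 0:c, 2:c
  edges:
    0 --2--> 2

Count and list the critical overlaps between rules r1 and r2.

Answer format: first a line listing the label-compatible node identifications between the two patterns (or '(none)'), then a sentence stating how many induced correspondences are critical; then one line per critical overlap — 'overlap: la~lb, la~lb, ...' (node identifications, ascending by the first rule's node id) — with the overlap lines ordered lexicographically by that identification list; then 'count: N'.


label-compatible node identifications between L(r1) and L(r2): 1~0, 1~1, 1~2, 2~0, 2~1, 2~2
6 of the induced correspondences are critical overlaps of r1 and r2.
overlap: 1~0, 2~1
overlap: 1~1
overlap: 1~1, 2~0
overlap: 1~1, 2~2
overlap: 1~2, 2~1
overlap: 2~1
count: 6
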